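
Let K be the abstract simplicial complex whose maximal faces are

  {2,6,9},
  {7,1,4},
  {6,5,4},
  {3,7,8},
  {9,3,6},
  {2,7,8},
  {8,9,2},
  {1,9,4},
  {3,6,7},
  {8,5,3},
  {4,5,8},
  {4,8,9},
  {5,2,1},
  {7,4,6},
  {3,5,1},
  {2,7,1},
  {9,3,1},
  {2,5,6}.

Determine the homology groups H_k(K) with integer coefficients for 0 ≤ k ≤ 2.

Take the total order 1 < 2 < 3 < 4 < 5 < 6 < 7 < 8 < 9 on the vertex set. Then K (dimension 2) consists of the simplices:

  0-simplices (9): [1], [2], [3], [4], [5], [6], [7], [8], [9]
  1-simplices (27): (27 of them)
  2-simplices (18): [1,2,5], [1,2,7], [1,3,5], [1,3,9], [1,4,7], [1,4,9], [2,5,6], [2,6,9], [2,7,8], [2,8,9], [3,5,8], [3,6,7], [3,6,9], [3,7,8], [4,5,6], [4,5,8], [4,6,7], [4,8,9]

giving chain groups C_0 ≅ Z^9, C_1 ≅ Z^27, C_2 ≅ Z^18.

The boundary map ∂_1: C_1 → C_0 sends each edge [p,q] (with p < q) to q − p.
This gives a 9×27 integer matrix of rank 8; reducing to Smith normal form yields diagonal entries (1,1,1,1,1,1,1,1).

The boundary map ∂_2: C_2 → C_1 acts by ∂[p,q,r] = [q,r] − [p,r] + [p,q]. For instance
  ∂[2,8,9] = [8,9] − [2,9] + [2,8],
  ∂[4,6,7] = [6,7] − [4,7] + [4,6].
As a 27×18 matrix over Z this has rank 17, with invariant factors (1,1,1,1,1,1,1,1,1,1,1,1,1,1,1,1,1).

Computing H_k = (kernel of ∂_k) / (image of ∂_{k+1}):

  H_0: rank C_0 − rank ∂_1 = 9 − 8 = 1, and the invariant factors of ∂_1 are all 1, so H_0 = Z.
  H_1: rank ker ∂_1 − rank ∂_2 = (27 − 8) − 17 = 2, and the invariant factors of ∂_2 are all 1, so H_1 = Z^2.
  H_2: rank ker ∂_2 − rank ∂_3 = (18 − 17) − 0 = 1, and there is no ∂_3, so H_2 = Z.

H_0 ≅ Z,  H_1 ≅ Z^2,  H_2 ≅ Z.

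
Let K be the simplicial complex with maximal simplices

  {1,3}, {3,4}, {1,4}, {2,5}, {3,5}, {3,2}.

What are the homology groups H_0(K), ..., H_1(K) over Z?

H_0 = Z,  H_1 = Z^2.

K has 5 vertices, 6 edges.
rank ∂_0 = 0, rank ∂_1 = 4 ⇒ b_0 = 5 − 0 − 4 = 1; all invariant factors of ∂_1 are 1 so no torsion. So H_0 ≅ Z.
rank ∂_1 = 4, rank ∂_2 = 0 ⇒ b_1 = 6 − 4 − 0 = 2. So H_1 ≅ Z^2.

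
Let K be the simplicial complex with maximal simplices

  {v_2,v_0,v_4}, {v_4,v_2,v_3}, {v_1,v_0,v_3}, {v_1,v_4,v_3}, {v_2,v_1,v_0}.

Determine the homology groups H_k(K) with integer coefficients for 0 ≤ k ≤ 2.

Fix the vertex order v_0 < v_1 < v_2 < v_3 < v_4 and write every simplex with vertices in increasing order. Then dim K = 2 and the simplices of K are:

  0-simplices (5): [v_0], [v_1], [v_2], [v_3], [v_4]
  1-simplices (10): [v_0,v_1], [v_0,v_2], [v_0,v_3], [v_0,v_4], [v_1,v_2], [v_1,v_3], [v_1,v_4], [v_2,v_3], [v_2,v_4], [v_3,v_4]
  2-simplices (5): [v_0,v_1,v_2], [v_0,v_1,v_3], [v_0,v_2,v_4], [v_1,v_3,v_4], [v_2,v_3,v_4]

Hence C_0 ≅ Z^5, C_1 ≅ Z^10, C_2 ≅ Z^5.

The boundary map ∂_1: C_1 → C_0 maps an edge to its endpoints' difference, ∂[p,q] = q − p. For instance
  ∂[v_1,v_3] = [v_3] − [v_1].
The 5×10 boundary matrix has rank 4 and Smith normal form diag(1,1,1,1).

The boundary map ∂_2: C_2 → C_1 sends each 2-simplex [p,q,r] to [q,r] − [p,r] + [p,q]. For instance
  ∂[v_0,v_1,v_3] = [v_1,v_3] − [v_0,v_3] + [v_0,v_1],
  ∂[v_2,v_3,v_4] = [v_3,v_4] − [v_2,v_4] + [v_2,v_3].
As a 10×5 matrix over Z this has rank 5, with invariant factors (1,1,1,1,1).

From H_k ≅ ker(∂_k) / im(∂_{k+1}) we obtain:

  H_0: rank C_0 − rank ∂_1 = 5 − 4 = 1, and the invariant factors of ∂_1 are all 1, so H_0 = Z.
  H_1: rank ker ∂_1 − rank ∂_2 = (10 − 4) − 5 = 1, and the invariant factors of ∂_2 are all 1, so H_1 = Z.
  H_2: rank ker ∂_2 − rank ∂_3 = (5 − 5) − 0 = 0, and there is no ∂_3, so H_2 = 0.

As a check, the Euler characteristic is 5 − 10 + 5 = 0, which agrees with 1 − 1 + 0 = 0.
(K is a triangulation of the Möbius band.)

H_0 = Z,  H_1 = Z,  H_2 = 0.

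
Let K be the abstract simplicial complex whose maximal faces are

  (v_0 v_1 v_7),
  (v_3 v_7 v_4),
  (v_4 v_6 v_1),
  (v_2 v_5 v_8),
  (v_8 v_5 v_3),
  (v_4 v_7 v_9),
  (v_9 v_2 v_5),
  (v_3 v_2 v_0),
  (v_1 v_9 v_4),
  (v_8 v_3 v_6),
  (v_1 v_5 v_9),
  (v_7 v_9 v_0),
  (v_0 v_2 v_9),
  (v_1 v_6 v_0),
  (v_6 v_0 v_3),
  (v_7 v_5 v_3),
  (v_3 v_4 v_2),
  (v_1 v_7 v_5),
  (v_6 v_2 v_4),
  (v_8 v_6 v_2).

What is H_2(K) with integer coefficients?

H_2 = 0.

K has 10 vertices, 30 edges, 20 triangles.
rank ∂_2 = 20, rank ∂_3 = 0 ⇒ b_2 = 20 − 20 − 0 = 0. So H_2 ≅ 0.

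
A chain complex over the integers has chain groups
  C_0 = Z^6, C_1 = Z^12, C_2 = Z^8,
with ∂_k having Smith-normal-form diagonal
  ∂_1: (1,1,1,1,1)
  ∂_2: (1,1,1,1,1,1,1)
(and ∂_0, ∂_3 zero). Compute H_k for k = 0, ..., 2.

H_0: b_0 = 6 − 0 − 5 = 1; torsion from ∂_1 factors > 1: none. So H_0 = Z.
H_1: b_1 = 12 − 5 − 7 = 0; torsion from ∂_2 factors > 1: none. So H_1 = 0.
H_2: b_2 = 8 − 7 − 0 = 1; torsion from ∂_3 factors > 1: none. So H_2 = Z.

H_0 = Z,  H_1 = 0,  H_2 = Z.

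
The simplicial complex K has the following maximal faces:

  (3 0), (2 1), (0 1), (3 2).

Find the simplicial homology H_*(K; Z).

Take the total order 0 < 1 < 2 < 3 on the vertex set. Then K (dimension 1) consists of the simplices:

  0-simplices (4): [0], [1], [2], [3]
  1-simplices (4): [0,1], [0,3], [1,2], [2,3]

giving chain groups C_0 ≅ Z^4, C_1 ≅ Z^4.

Boundary ∂_1: C_1 → C_0 maps an edge to its endpoints' difference, ∂[p,q] = q − p. For instance
  ∂[2,3] = [3] − [2].
This gives a 4×4 integer matrix of rank 3; reducing to Smith normal form yields diagonal entries (1,1,1).

Now H_k = ker ∂_k / im ∂_{k+1}, so:

  H_0: rank C_0 − rank ∂_1 = 4 − 3 = 1, and the invariant factors of ∂_1 are all 1, so H_0 ≅ Z.
  H_1: rank ker ∂_1 − rank ∂_2 = (4 − 3) − 0 = 1, and there is no ∂_2, so H_1 ≅ Z.

H_0 = Z,  H_1 = Z.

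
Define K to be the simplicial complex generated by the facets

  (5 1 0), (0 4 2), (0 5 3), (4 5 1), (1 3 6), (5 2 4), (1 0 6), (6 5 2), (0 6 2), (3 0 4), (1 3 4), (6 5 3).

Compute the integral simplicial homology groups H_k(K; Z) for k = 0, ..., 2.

H_0 ≅ Z,  H_1 ≅ Z/2,  H_2 = 0.

Take the total order 0 < 1 < 2 < 3 < 4 < 5 < 6 on the vertex set. Then K (dimension 2) consists of the simplices:

  0-simplices (7): [0], [1], [2], [3], [4], [5], [6]
  1-simplices (18): [0,1], [0,2], [0,3], [0,4], [0,5], [0,6], [1,3], [1,4], [1,5], [1,6], [2,4], [2,5], [2,6], [3,4], [3,5], [3,6], [4,5], [5,6]
  2-simplices (12): [0,1,5], [0,1,6], [0,2,4], [0,2,6], [0,3,4], [0,3,5], [1,3,4], [1,3,6], [1,4,5], [2,4,5], [2,5,6], [3,5,6]

giving chain groups C_0 ≅ Z^7, C_1 ≅ Z^18, C_2 ≅ Z^12.

∂_1: C_1 → C_0 sends each edge [p,q] (with p < q) to q − p. For instance
  ∂[0,3] = [3] − [0].
This gives a 7×18 integer matrix of rank 6; reducing to Smith normal form yields diagonal entries (1,1,1,1,1,1).

Boundary ∂_2: C_2 → C_1 maps a triangle to the signed sum of its edges. For instance
  ∂[0,1,5] = [1,5] − [0,5] + [0,1],
  ∂[1,4,5] = [4,5] − [1,5] + [1,4].
The 18×12 boundary matrix has rank 12 and Smith normal form diag(1,1,1,1,1,1,1,1,1,1,1,2).

From H_k ≅ ker(∂_k) / im(∂_{k+1}) we obtain:

  H_0: rank C_0 − rank ∂_1 = 7 − 6 = 1, and the invariant factors of ∂_1 are all 1, so H_0 ≅ Z.
  H_1: rank ker ∂_1 − rank ∂_2 = (18 − 6) − 12 = 0, and ∂_2 has invariant factor 2 > 1, so H_1 ≅ Z/2.
  H_2: rank ker ∂_2 − rank ∂_3 = (12 − 12) − 0 = 0, and there is no ∂_3, so H_2 ≅ 0.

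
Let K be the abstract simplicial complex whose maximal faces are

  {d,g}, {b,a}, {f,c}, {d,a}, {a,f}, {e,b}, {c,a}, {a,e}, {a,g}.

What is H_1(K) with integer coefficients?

H_1 ≅ Z^3.

We work with the vertex ordering a < b < c < d < e < f < g. The simplices of K, each written with vertices in increasing order, are:

  0-simplices (7): a, b, c, d, e, f, g
  1-simplices (9): ab, ac, ad, ae, af, ag, be, cf, dg

Hence C_0 ≅ Z^7, C_1 ≅ Z^9.

The boundary map ∂_1: C_1 → C_0 maps an edge to its endpoints' difference, ∂[p,q] = q − p.
The resulting 7×9 matrix has rank 6, and its Smith normal form has invariant factors (1,1,1,1,1,1).

From H_k ≅ ker(∂_k) / im(∂_{k+1}) we obtain:

  H_1: rank ker ∂_1 − rank ∂_2 = (9 − 6) − 0 = 3, and there is no ∂_2, so H_1 = Z^3.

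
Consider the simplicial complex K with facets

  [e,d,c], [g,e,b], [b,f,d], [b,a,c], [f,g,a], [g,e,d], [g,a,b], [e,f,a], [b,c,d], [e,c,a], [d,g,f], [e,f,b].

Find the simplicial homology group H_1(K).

H_1 = Z/2.

Order the vertices as a < b < c < d < e < f < g. Listing each simplex with vertices in this order, K has dimension 2 with simplices:

  0-simplices (7): a, b, c, d, e, f, g
  1-simplices (18): ab, ac, ae, af, ag, bc, bd, be, bf, bg, cd, ce, de, df, dg, ef, eg, fg
  2-simplices (12): abc, abg, ace, aef, afg, bcd, bdf, bef, beg, cde, deg, dfg

so the chain groups are C_0 ≅ Z^7, C_1 ≅ Z^18, C_2 ≅ Z^12.

The boundary map ∂_1: C_1 → C_0 maps an edge to its endpoints' difference, ∂[p,q] = q − p.
As a 7×18 matrix over Z this has rank 6, with invariant factors (1,1,1,1,1,1).

The boundary map ∂_2: C_2 → C_1 maps a triangle to the signed sum of its edges. For instance
  ∂bef = ef − bf + be,
  ∂bcd = cd − bd + bc.
As a 18×12 matrix over Z this has rank 12, with invariant factors (1,1,1,1,1,1,1,1,1,1,1,2).

From H_k ≅ ker(∂_k) / im(∂_{k+1}) we obtain:

  H_1: rank ker ∂_1 − rank ∂_2 = (18 − 6) − 12 = 0, and ∂_2 has invariant factor 2 > 1, so H_1 ≅ Z/2.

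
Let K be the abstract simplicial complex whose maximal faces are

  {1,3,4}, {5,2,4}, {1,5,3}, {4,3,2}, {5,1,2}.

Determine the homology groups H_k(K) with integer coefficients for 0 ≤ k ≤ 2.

H_0 = Z,  H_1 = Z,  H_2 = 0.

Order the vertices as 1 < 2 < 3 < 4 < 5. Listing each simplex with vertices in this order, K has dimension 2 with simplices:

  0-simplices (5): [1], [2], [3], [4], [5]
  1-simplices (10): [1,2], [1,3], [1,4], [1,5], [2,3], [2,4], [2,5], [3,4], [3,5], [4,5]
  2-simplices (5): [1,2,5], [1,3,4], [1,3,5], [2,3,4], [2,4,5]

Hence C_0 ≅ Z^5, C_1 ≅ Z^10, C_2 ≅ Z^5.

Boundary ∂_1: C_1 → C_0 is given by ∂[p,q] = [q] − [p].
The resulting 5×10 matrix has rank 4, and its Smith normal form has invariant factors (1,1,1,1).

Boundary ∂_2: C_2 → C_1 acts by ∂[p,q,r] = [q,r] − [p,r] + [p,q]. For instance
  ∂[1,2,5] = [2,5] − [1,5] + [1,2],
  ∂[1,3,5] = [3,5] − [1,5] + [1,3].
The 10×5 boundary matrix has rank 5 and Smith normal form diag(1,1,1,1,1).

Computing H_k = (kernel of ∂_k) / (image of ∂_{k+1}):

  H_0: rank C_0 − rank ∂_1 = 5 − 4 = 1, and the invariant factors of ∂_1 are all 1, so H_0 = Z.
  H_1: rank ker ∂_1 − rank ∂_2 = (10 − 4) − 5 = 1, and the invariant factors of ∂_2 are all 1, so H_1 = Z.
  H_2: rank ker ∂_2 − rank ∂_3 = (5 − 5) − 0 = 0, and there is no ∂_3, so H_2 = 0.

As a check, the Euler characteristic is 5 − 10 + 5 = 0, which agrees with 1 − 1 + 0 = 0.
(K is a triangulation of the Möbius band.)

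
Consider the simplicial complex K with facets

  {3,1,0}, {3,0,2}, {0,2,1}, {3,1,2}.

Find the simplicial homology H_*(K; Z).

H_0 ≅ Z,  H_1 = 0,  H_2 ≅ Z.

We work with the vertex ordering 0 < 1 < 2 < 3. The simplices of K, each written with vertices in increasing order, are:

  0-simplices (4): [0], [1], [2], [3]
  1-simplices (6): [0,1], [0,2], [0,3], [1,2], [1,3], [2,3]
  2-simplices (4): [0,1,2], [0,1,3], [0,2,3], [1,2,3]

so the chain groups are C_0 ≅ Z^4, C_1 ≅ Z^6, C_2 ≅ Z^4.

The boundary map ∂_1: C_1 → C_0 is given by ∂[p,q] = [q] − [p].
This gives a 4×6 integer matrix of rank 3; reducing to Smith normal form yields diagonal entries (1,1,1).

Boundary ∂_2: C_2 → C_1 maps a triangle to the signed sum of its edges. For instance
  ∂[0,1,3] = [1,3] − [0,3] + [0,1],
  ∂[0,1,2] = [1,2] − [0,2] + [0,1].
The resulting 6×4 matrix has rank 3, and its Smith normal form has invariant factors (1,1,1).

Now H_k = ker ∂_k / im ∂_{k+1}, so:

  H_0: rank C_0 − rank ∂_1 = 4 − 3 = 1, and the invariant factors of ∂_1 are all 1, so H_0 ≅ Z.
  H_1: rank ker ∂_1 − rank ∂_2 = (6 − 3) − 3 = 0, and the invariant factors of ∂_2 are all 1, so H_1 ≅ 0.
  H_2: rank ker ∂_2 − rank ∂_3 = (4 − 3) − 0 = 1, and there is no ∂_3, so H_2 ≅ Z.

(K is a triangulation of the 2-sphere S^2.)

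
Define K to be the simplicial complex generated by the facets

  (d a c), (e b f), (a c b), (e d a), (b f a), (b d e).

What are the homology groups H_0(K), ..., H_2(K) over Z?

We work with the vertex ordering a < b < c < d < e < f. The simplices of K, each written with vertices in increasing order, are:

  0-simplices (6): a, b, c, d, e, f
  1-simplices (12): ab, ac, ad, ae, af, bc, bd, be, bf, cd, de, ef
  2-simplices (6): abc, abf, acd, ade, bde, bef

giving chain groups C_0 ≅ Z^6, C_1 ≅ Z^12, C_2 ≅ Z^6.

Boundary ∂_1: C_1 → C_0 is given by ∂[p,q] = [q] − [p].
The 6×12 boundary matrix has rank 5 and Smith normal form diag(1,1,1,1,1).

The boundary map ∂_2: C_2 → C_1 acts by ∂[p,q,r] = [q,r] − [p,r] + [p,q]. For instance
  ∂bde = de − be + bd,
  ∂acd = cd − ad + ac.
As a 12×6 matrix over Z this has rank 6, with invariant factors (1,1,1,1,1,1).

Now H_k = ker ∂_k / im ∂_{k+1}, so:

  H_0: rank C_0 − rank ∂_1 = 6 − 5 = 1, and the invariant factors of ∂_1 are all 1, so H_0 ≅ Z.
  H_1: rank ker ∂_1 − rank ∂_2 = (12 − 5) − 6 = 1, and the invariant factors of ∂_2 are all 1, so H_1 ≅ Z.
  H_2: rank ker ∂_2 − rank ∂_3 = (6 − 6) − 0 = 0, and there is no ∂_3, so H_2 ≅ 0.

H_0 ≅ Z,  H_1 ≅ Z,  H_2 = 0.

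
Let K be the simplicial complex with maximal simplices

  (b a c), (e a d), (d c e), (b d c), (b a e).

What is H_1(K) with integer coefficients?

Take the total order a < b < c < d < e on the vertex set. Then K (dimension 2) consists of the simplices:

  0-simplices (5): a, b, c, d, e
  1-simplices (10): ab, ac, ad, ae, bc, bd, be, cd, ce, de
  2-simplices (5): abc, abe, ade, bcd, cde

giving chain groups C_0 ≅ Z^5, C_1 ≅ Z^10, C_2 ≅ Z^5.

The boundary map ∂_1: C_1 → C_0 is given by ∂[p,q] = [q] − [p].
As a 5×10 matrix over Z this has rank 4, with invariant factors (1,1,1,1).

∂_2: C_2 → C_1 sends each 2-simplex [p,q,r] to [q,r] − [p,r] + [p,q]. For instance
  ∂abc = bc − ac + ab,
  ∂bcd = cd − bd + bc.
As a 10×5 matrix over Z this has rank 5, with invariant factors (1,1,1,1,1).

From H_k ≅ ker(∂_k) / im(∂_{k+1}) we obtain:

  H_1: rank ker ∂_1 − rank ∂_2 = (10 − 4) − 5 = 1, and the invariant factors of ∂_2 are all 1, so H_1 ≅ Z.

H_1 = Z.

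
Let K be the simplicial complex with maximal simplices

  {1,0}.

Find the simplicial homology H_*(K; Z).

Fix the vertex order 0 < 1 and write every simplex with vertices in increasing order. Then dim K = 1 and the simplices of K are:

  0-simplices (2): [0], [1]
  1-simplices (1): [0,1]

giving chain groups C_0 ≅ Z^2, C_1 ≅ Z^1.

Boundary ∂_1: C_1 → C_0 maps an edge to its endpoints' difference, ∂[p,q] = q − p.
This gives a 2×1 integer matrix of rank 1; reducing to Smith normal form yields diagonal entries (1).

From H_k ≅ ker(∂_k) / im(∂_{k+1}) we obtain:

  H_0: rank C_0 − rank ∂_1 = 2 − 1 = 1, and the invariant factors of ∂_1 are all 1, so H_0 ≅ Z.
  H_1: rank ker ∂_1 − rank ∂_2 = (1 − 1) − 0 = 0, and there is no ∂_2, so H_1 ≅ 0.

(K is a triangulation of the 1-simplex.)

H_0 = Z,  H_1 = 0.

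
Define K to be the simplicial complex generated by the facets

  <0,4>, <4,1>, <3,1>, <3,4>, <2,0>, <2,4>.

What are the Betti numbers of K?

Fix the vertex order 0 < 1 < 2 < 3 < 4 and write every simplex with vertices in increasing order. Then dim K = 1 and the simplices of K are:

  0-simplices (5): [0], [1], [2], [3], [4]
  1-simplices (6): [0,2], [0,4], [1,3], [1,4], [2,4], [3,4]

Hence C_0 ≅ Z^5, C_1 ≅ Z^6.

Boundary ∂_1: C_1 → C_0 sends each edge [p,q] (with p < q) to q − p. For instance
  ∂[1,3] = [3] − [1].
This gives a 5×6 integer matrix of rank 4; reducing to Smith normal form yields diagonal entries (1,1,1,1).

Now H_k = ker ∂_k / im ∂_{k+1}, so:

  H_0: rank C_0 − rank ∂_1 = 5 − 4 = 1, and the invariant factors of ∂_1 are all 1, so H_0 = Z.
  H_1: rank ker ∂_1 − rank ∂_2 = (6 − 4) − 0 = 2, and there is no ∂_2, so H_1 = Z^2.

(K is a triangulation of a wedge of 2 circles.)

Hence the Betti numbers are b_0 = 1, b_1 = 2.

b_0 = 1, b_1 = 2.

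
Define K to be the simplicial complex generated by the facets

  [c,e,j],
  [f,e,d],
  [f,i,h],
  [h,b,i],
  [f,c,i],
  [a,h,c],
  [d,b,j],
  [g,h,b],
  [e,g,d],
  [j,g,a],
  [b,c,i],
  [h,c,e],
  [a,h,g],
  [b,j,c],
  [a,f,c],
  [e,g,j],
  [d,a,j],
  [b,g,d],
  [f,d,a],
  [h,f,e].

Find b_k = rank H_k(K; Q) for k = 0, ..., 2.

b_0 = 1, b_1 = 1, b_2 = 0.

K has 10 vertices, 30 edges, 20 triangles.
rank ∂_0 = 0, rank ∂_1 = 9 ⇒ b_0 = 10 − 0 − 9 = 1; all invariant factors of ∂_1 are 1 so no torsion. So H_0 = Z.
rank ∂_1 = 9, rank ∂_2 = 20 ⇒ b_1 = 30 − 9 − 20 = 1; ∂_2 has invariant factor(s) [2] giving torsion. So H_1 = Z ⊕ Z_2.
rank ∂_2 = 20, rank ∂_3 = 0 ⇒ b_2 = 20 − 20 − 0 = 0. So H_2 = 0.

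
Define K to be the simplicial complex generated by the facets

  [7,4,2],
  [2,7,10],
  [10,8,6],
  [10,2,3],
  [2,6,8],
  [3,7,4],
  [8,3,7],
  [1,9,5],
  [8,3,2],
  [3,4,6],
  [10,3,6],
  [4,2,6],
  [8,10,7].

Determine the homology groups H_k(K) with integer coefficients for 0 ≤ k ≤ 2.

Take the total order 1 < 2 < 3 < 4 < 5 < 6 < 7 < 8 < 9 < 10 on the vertex set. Then K (dimension 2) consists of the simplices:

  0-simplices (10): [1], [2], [3], [4], [5], [6], [7], [8], [9], [10]
  1-simplices (21): [1,5], [1,9], [2,3], [2,4], [2,6], [2,7], [2,8], [2,10], [3,4], [3,6], [3,7], [3,8], [3,10], [4,6], [4,7], [5,9], [6,8], [6,10], [7,8], [7,10], [8,10]
  2-simplices (13): [1,5,9], [2,3,8], [2,3,10], [2,4,6], [2,4,7], [2,6,8], [2,7,10], [3,4,6], [3,4,7], [3,6,10], [3,7,8], [6,8,10], [7,8,10]

giving chain groups C_0 ≅ Z^10, C_1 ≅ Z^21, C_2 ≅ Z^13.

Boundary ∂_1: C_1 → C_0 is given by ∂[p,q] = [q] − [p]. For instance
  ∂[3,7] = [7] − [3].
This gives a 10×21 integer matrix of rank 8; reducing to Smith normal form yields diagonal entries (1,1,1,1,1,1,1,1).

The boundary map ∂_2: C_2 → C_1 acts by ∂[p,q,r] = [q,r] − [p,r] + [p,q]. For instance
  ∂[1,5,9] = [5,9] − [1,9] + [1,5],
  ∂[7,8,10] = [8,10] − [7,10] + [7,8].
As a 21×13 matrix over Z this has rank 13, with invariant factors (1,1,1,1,1,1,1,1,1,1,1,1,2).

Computing H_k = (kernel of ∂_k) / (image of ∂_{k+1}):

  H_0: rank C_0 − rank ∂_1 = 10 − 8 = 2, and the invariant factors of ∂_1 are all 1, so H_0 ≅ Z^2.
  H_1: rank ker ∂_1 − rank ∂_2 = (21 − 8) − 13 = 0, and ∂_2 has invariant factor 2 > 1, so H_1 ≅ Z/2.
  H_2: rank ker ∂_2 − rank ∂_3 = (13 − 13) − 0 = 0, and there is no ∂_3, so H_2 ≅ 0.

H_0 = Z^2,  H_1 = Z/2,  H_2 = 0.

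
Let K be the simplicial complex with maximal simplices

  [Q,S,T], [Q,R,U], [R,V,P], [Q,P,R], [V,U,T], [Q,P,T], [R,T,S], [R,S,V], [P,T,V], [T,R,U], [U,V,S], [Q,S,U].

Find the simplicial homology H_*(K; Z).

H_0 = Z,  H_1 = Z/2,  H_2 = 0.

Take the total order P < Q < R < S < T < U < V on the vertex set. Then K (dimension 2) consists of the simplices:

  0-simplices (7): P, Q, R, S, T, U, V
  1-simplices (18): PQ, PR, PT, PV, QR, QS, QT, QU, RS, RT, RU, RV, ST, SU, SV, TU, TV, UV
  2-simplices (12): PQR, PQT, PRV, PTV, QRU, QST, QSU, RST, RSV, RTU, SUV, TUV

Hence C_0 ≅ Z^7, C_1 ≅ Z^18, C_2 ≅ Z^12.

Boundary ∂_1: C_1 → C_0 maps an edge to its endpoints' difference, ∂[p,q] = q − p.
This gives a 7×18 integer matrix of rank 6; reducing to Smith normal form yields diagonal entries (1,1,1,1,1,1).

∂_2: C_2 → C_1 maps a triangle to the signed sum of its edges. For instance
  ∂PQT = QT − PT + PQ,
  ∂PQR = QR − PR + PQ.
This gives a 18×12 integer matrix of rank 12; reducing to Smith normal form yields diagonal entries (1,1,1,1,1,1,1,1,1,1,1,2).

From H_k ≅ ker(∂_k) / im(∂_{k+1}) we obtain:

  H_0: rank C_0 − rank ∂_1 = 7 − 6 = 1, and the invariant factors of ∂_1 are all 1, so H_0 = Z.
  H_1: rank ker ∂_1 − rank ∂_2 = (18 − 6) − 12 = 0, and ∂_2 has invariant factor 2 > 1, so H_1 = Z/2.
  H_2: rank ker ∂_2 − rank ∂_3 = (12 − 12) − 0 = 0, and there is no ∂_3, so H_2 = 0.

As a check, the Euler characteristic is 7 − 18 + 12 = 1, which agrees with 1 − 0 + 0 = 1.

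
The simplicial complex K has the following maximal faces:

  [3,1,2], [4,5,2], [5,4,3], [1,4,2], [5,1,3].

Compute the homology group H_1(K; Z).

Order the vertices as 1 < 2 < 3 < 4 < 5. Listing each simplex with vertices in this order, K has dimension 2 with simplices:

  0-simplices (5): [1], [2], [3], [4], [5]
  1-simplices (10): [1,2], [1,3], [1,4], [1,5], [2,3], [2,4], [2,5], [3,4], [3,5], [4,5]
  2-simplices (5): [1,2,3], [1,2,4], [1,3,5], [2,4,5], [3,4,5]

Hence C_0 ≅ Z^5, C_1 ≅ Z^10, C_2 ≅ Z^5.

∂_1: C_1 → C_0 maps an edge to its endpoints' difference, ∂[p,q] = q − p. For instance
  ∂[2,4] = [4] − [2].
As a 5×10 matrix over Z this has rank 4, with invariant factors (1,1,1,1).

∂_2: C_2 → C_1 maps a triangle to the signed sum of its edges. For instance
  ∂[2,4,5] = [4,5] − [2,5] + [2,4],
  ∂[3,4,5] = [4,5] − [3,5] + [3,4].
This gives a 10×5 integer matrix of rank 5; reducing to Smith normal form yields diagonal entries (1,1,1,1,1).

Computing H_k = (kernel of ∂_k) / (image of ∂_{k+1}):

  H_1: rank ker ∂_1 − rank ∂_2 = (10 − 4) − 5 = 1, and the invariant factors of ∂_2 are all 1, so H_1 = Z.

H_1 ≅ Z.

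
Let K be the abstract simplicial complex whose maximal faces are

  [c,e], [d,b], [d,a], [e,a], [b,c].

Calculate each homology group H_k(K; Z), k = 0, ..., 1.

Order the vertices as a < b < c < d < e. Listing each simplex with vertices in this order, K has dimension 1 with simplices:

  0-simplices (5): a, b, c, d, e
  1-simplices (5): ad, ae, bc, bd, ce

so the chain groups are C_0 ≅ Z^5, C_1 ≅ Z^5.

∂_1: C_1 → C_0 sends each edge [p,q] (with p < q) to q − p.
As a 5×5 matrix over Z this has rank 4, with invariant factors (1,1,1,1).

Reading off H_k = ker ∂_k / im ∂_{k+1}:

  H_0: rank C_0 − rank ∂_1 = 5 − 4 = 1, and the invariant factors of ∂_1 are all 1, so H_0 = Z.
  H_1: rank ker ∂_1 − rank ∂_2 = (5 − 4) − 0 = 1, and there is no ∂_2, so H_1 = Z.

H_0 = Z,  H_1 = Z.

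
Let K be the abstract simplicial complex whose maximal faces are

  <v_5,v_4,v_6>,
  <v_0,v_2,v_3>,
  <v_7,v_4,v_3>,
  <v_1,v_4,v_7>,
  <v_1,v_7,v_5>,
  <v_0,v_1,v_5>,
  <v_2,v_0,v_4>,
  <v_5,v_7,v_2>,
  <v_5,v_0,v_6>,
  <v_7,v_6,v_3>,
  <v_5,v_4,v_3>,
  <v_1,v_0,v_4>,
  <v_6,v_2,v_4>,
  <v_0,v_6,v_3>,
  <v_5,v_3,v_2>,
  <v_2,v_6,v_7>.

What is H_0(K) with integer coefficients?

Take the total order v_0 < v_1 < v_2 < v_3 < v_4 < v_5 < v_6 < v_7 on the vertex set. Then K (dimension 2) consists of the simplices:

  0-simplices (8): [v_0], [v_1], [v_2], [v_3], [v_4], [v_5], [v_6], [v_7]
  1-simplices (24): (24 of them)
  2-simplices (16): (16 of them)

Hence C_0 ≅ Z^8, C_1 ≅ Z^24, C_2 ≅ Z^16.

The boundary map ∂_1: C_1 → C_0 sends each edge [p,q] (with p < q) to q − p.
The 8×24 boundary matrix has rank 7 and Smith normal form diag(1,1,1,1,1,1,1).

Boundary ∂_2: C_2 → C_1 sends each 2-simplex [p,q,r] to [q,r] − [p,r] + [p,q]. For instance
  ∂[v_3,v_4,v_5] = [v_4,v_5] − [v_3,v_5] + [v_3,v_4],
  ∂[v_4,v_5,v_6] = [v_5,v_6] − [v_4,v_6] + [v_4,v_5].
As a 24×16 matrix over Z this has rank 15, with invariant factors (1,1,1,1,1,1,1,1,1,1,1,1,1,1,1).

Now H_k = ker ∂_k / im ∂_{k+1}, so:

  H_0: rank C_0 − rank ∂_1 = 8 − 7 = 1, and the invariant factors of ∂_1 are all 1, so H_0 = Z.

H_0 ≅ Z.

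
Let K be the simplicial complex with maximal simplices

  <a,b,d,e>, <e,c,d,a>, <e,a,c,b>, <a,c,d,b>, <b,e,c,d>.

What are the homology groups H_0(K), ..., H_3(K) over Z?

H_0 = Z,  H_1 = 0,  H_2 = 0,  H_3 = Z.

K has 5 vertices, 10 edges, 10 triangles, 5 3-simplices.
rank ∂_0 = 0, rank ∂_1 = 4 ⇒ b_0 = 5 − 0 − 4 = 1; all invariant factors of ∂_1 are 1 so no torsion. So H_0 ≅ Z.
rank ∂_1 = 4, rank ∂_2 = 6 ⇒ b_1 = 10 − 4 − 6 = 0; all invariant factors of ∂_2 are 1 so no torsion. So H_1 ≅ 0.
rank ∂_2 = 6, rank ∂_3 = 4 ⇒ b_2 = 10 − 6 − 4 = 0; all invariant factors of ∂_3 are 1 so no torsion. So H_2 ≅ 0.
rank ∂_3 = 4, rank ∂_4 = 0 ⇒ b_3 = 5 − 4 − 0 = 1. So H_3 ≅ Z.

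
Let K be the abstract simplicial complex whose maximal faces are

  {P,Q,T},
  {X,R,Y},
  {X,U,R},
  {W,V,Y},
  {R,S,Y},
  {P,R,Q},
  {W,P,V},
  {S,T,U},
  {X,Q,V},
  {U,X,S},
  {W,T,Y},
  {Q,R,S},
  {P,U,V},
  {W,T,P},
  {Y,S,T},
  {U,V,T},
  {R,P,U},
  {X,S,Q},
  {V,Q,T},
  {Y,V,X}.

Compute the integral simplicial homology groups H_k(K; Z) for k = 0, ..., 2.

We work with the vertex ordering P < Q < R < S < T < U < V < W < X < Y. The simplices of K, each written with vertices in increasing order, are:

  0-simplices (10): P, Q, R, S, T, U, V, W, X, Y
  1-simplices (30): PQ, PR, PT, PU, PV, PW, QR, QS, QT, QV, QX, RS, RU, RX, RY, ST, SU, SX, SY, TU, TV, TW, TY, UV, UX, VW, VX, VY, WY, XY
  2-simplices (20): PQR, PQT, PRU, PTW, PUV, PVW, QRS, QSX, QTV, QVX, RSY, RUX, RXY, STU, STY, SUX, TUV, TWY, VWY, VXY

so the chain groups are C_0 ≅ Z^10, C_1 ≅ Z^30, C_2 ≅ Z^20.

The boundary map ∂_1: C_1 → C_0 is given by ∂[p,q] = [q] − [p].
The 10×30 boundary matrix has rank 9 and Smith normal form diag(1,1,1,1,1,1,1,1,1).

Boundary ∂_2: C_2 → C_1 maps a triangle to the signed sum of its edges. For instance
  ∂RSY = SY − RY + RS,
  ∂PUV = UV − PV + PU.
As a 30×20 matrix over Z this has rank 20, with invariant factors (1,1,1,1,1,1,1,1,1,1,1,1,1,1,1,1,1,1,1,2).

Now H_k = ker ∂_k / im ∂_{k+1}, so:

  H_0: rank C_0 − rank ∂_1 = 10 − 9 = 1, and the invariant factors of ∂_1 are all 1, so H_0 = Z.
  H_1: rank ker ∂_1 − rank ∂_2 = (30 − 9) − 20 = 1, and ∂_2 has invariant factor 2 > 1, so H_1 = Z × Z/2.
  H_2: rank ker ∂_2 − rank ∂_3 = (20 − 20) − 0 = 0, and there is no ∂_3, so H_2 = 0.

H_0 = Z,  H_1 = Z × Z/2,  H_2 = 0.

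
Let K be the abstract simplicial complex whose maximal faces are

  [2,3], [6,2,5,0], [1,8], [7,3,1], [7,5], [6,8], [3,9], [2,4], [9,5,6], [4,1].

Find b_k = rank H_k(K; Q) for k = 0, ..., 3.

b_0 = 1, b_1 = 4, b_2 = 0, b_3 = 0.

Fix the vertex order 0 < 1 < 2 < 3 < 4 < 5 < 6 < 7 < 8 < 9 and write every simplex with vertices in increasing order. Then dim K = 3 and the simplices of K are:

  0-simplices (10): [0], [1], [2], [3], [4], [5], [6], [7], [8], [9]
  1-simplices (18): [0,2], [0,5], [0,6], [1,3], [1,4], [1,7], [1,8], [2,3], [2,4], [2,5], [2,6], [3,7], [3,9], [5,6], [5,7], [5,9], [6,8], [6,9]
  2-simplices (6): [0,2,5], [0,2,6], [0,5,6], [1,3,7], [2,5,6], [5,6,9]
  3-simplices (1): [0,2,5,6]

giving chain groups C_0 ≅ Z^10, C_1 ≅ Z^18, C_2 ≅ Z^6, C_3 ≅ Z^1.

The boundary map ∂_1: C_1 → C_0 sends each edge [p,q] (with p < q) to q − p. For instance
  ∂[2,5] = [5] − [2].
This gives a 10×18 integer matrix of rank 9; reducing to Smith normal form yields diagonal entries (1,1,1,1,1,1,1,1,1).

The boundary map ∂_2: C_2 → C_1 maps a triangle to the signed sum of its edges. For instance
  ∂[0,5,6] = [5,6] − [0,6] + [0,5],
  ∂[5,6,9] = [6,9] − [5,9] + [5,6].
This gives a 18×6 integer matrix of rank 5; reducing to Smith normal form yields diagonal entries (1,1,1,1,1).

Boundary ∂_3: C_3 → C_2 sends each 3-simplex σ to the alternating sum Σ_i (−1)^i (σ with its i-th vertex removed). For instance
  ∂[0,2,5,6] = [2,5,6] − [0,5,6] + [0,2,6] − [0,2,5].
As a 6×1 matrix over Z this has rank 1, with invariant factors (1).

From H_k ≅ ker(∂_k) / im(∂_{k+1}) we obtain:

  H_0: rank C_0 − rank ∂_1 = 10 − 9 = 1, and the invariant factors of ∂_1 are all 1, so H_0 ≅ Z.
  H_1: rank ker ∂_1 − rank ∂_2 = (18 − 9) − 5 = 4, and the invariant factors of ∂_2 are all 1, so H_1 ≅ Z^4.
  H_2: rank ker ∂_2 − rank ∂_3 = (6 − 5) − 1 = 0, and the invariant factors of ∂_3 are all 1, so H_2 ≅ 0.
  H_3: rank ker ∂_3 − rank ∂_4 = (1 − 1) − 0 = 0, and there is no ∂_4, so H_3 ≅ 0.

As a check, the Euler characteristic is 10 − 18 + 6 − 1 = -3, which agrees with 1 − 4 + 0 − 0 = -3.

Hence the Betti numbers are b_0 = 1, b_1 = 4, b_2 = 0, b_3 = 0.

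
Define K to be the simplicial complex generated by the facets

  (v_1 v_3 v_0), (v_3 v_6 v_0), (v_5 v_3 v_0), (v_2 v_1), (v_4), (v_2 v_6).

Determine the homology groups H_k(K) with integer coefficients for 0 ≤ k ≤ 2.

Take the total order v_0 < v_1 < v_2 < v_3 < v_4 < v_5 < v_6 on the vertex set. Then K (dimension 2) consists of the simplices:

  0-simplices (7): [v_0], [v_1], [v_2], [v_3], [v_4], [v_5], [v_6]
  1-simplices (9): [v_0,v_1], [v_0,v_3], [v_0,v_5], [v_0,v_6], [v_1,v_2], [v_1,v_3], [v_2,v_6], [v_3,v_5], [v_3,v_6]
  2-simplices (3): [v_0,v_1,v_3], [v_0,v_3,v_5], [v_0,v_3,v_6]

giving chain groups C_0 ≅ Z^7, C_1 ≅ Z^9, C_2 ≅ Z^3.

The boundary map ∂_1: C_1 → C_0 is given by ∂[p,q] = [q] − [p]. For instance
  ∂[v_1,v_2] = [v_2] − [v_1].
The 7×9 boundary matrix has rank 5 and Smith normal form diag(1,1,1,1,1).

Boundary ∂_2: C_2 → C_1 maps a triangle to the signed sum of its edges. For instance
  ∂[v_0,v_3,v_5] = [v_3,v_5] − [v_0,v_5] + [v_0,v_3],
  ∂[v_0,v_1,v_3] = [v_1,v_3] − [v_0,v_3] + [v_0,v_1].
As a 9×3 matrix over Z this has rank 3, with invariant factors (1,1,1).

Reading off H_k = ker ∂_k / im ∂_{k+1}:

  H_0: rank C_0 − rank ∂_1 = 7 − 5 = 2, and the invariant factors of ∂_1 are all 1, so H_0 ≅ Z^2.
  H_1: rank ker ∂_1 − rank ∂_2 = (9 − 5) − 3 = 1, and the invariant factors of ∂_2 are all 1, so H_1 ≅ Z.
  H_2: rank ker ∂_2 − rank ∂_3 = (3 − 3) − 0 = 0, and there is no ∂_3, so H_2 ≅ 0.

As a check, the Euler characteristic is 7 − 9 + 3 = 1, which agrees with 2 − 1 + 0 = 1.

H_0 = Z^2,  H_1 = Z,  H_2 = 0.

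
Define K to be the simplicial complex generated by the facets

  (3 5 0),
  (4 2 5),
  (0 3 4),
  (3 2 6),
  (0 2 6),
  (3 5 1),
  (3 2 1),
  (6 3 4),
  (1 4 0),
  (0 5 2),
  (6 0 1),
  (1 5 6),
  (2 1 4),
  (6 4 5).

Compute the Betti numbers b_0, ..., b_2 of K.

b_0 = 1, b_1 = 2, b_2 = 1.

Take the total order 0 < 1 < 2 < 3 < 4 < 5 < 6 on the vertex set. Then K (dimension 2) consists of the simplices:

  0-simplices (7): [0], [1], [2], [3], [4], [5], [6]
  1-simplices (21): [0,1], [0,2], [0,3], [0,4], [0,5], [0,6], [1,2], [1,3], [1,4], [1,5], [1,6], [2,3], [2,4], [2,5], [2,6], [3,4], [3,5], [3,6], [4,5], [4,6], [5,6]
  2-simplices (14): [0,1,4], [0,1,6], [0,2,5], [0,2,6], [0,3,4], [0,3,5], [1,2,3], [1,2,4], [1,3,5], [1,5,6], [2,3,6], [2,4,5], [3,4,6], [4,5,6]

Hence C_0 ≅ Z^7, C_1 ≅ Z^21, C_2 ≅ Z^14.

Boundary ∂_1: C_1 → C_0 is given by ∂[p,q] = [q] − [p]. For instance
  ∂[5,6] = [6] − [5].
As a 7×21 matrix over Z this has rank 6, with invariant factors (1,1,1,1,1,1).

∂_2: C_2 → C_1 sends each 2-simplex [p,q,r] to [q,r] − [p,r] + [p,q]. For instance
  ∂[3,4,6] = [4,6] − [3,6] + [3,4],
  ∂[0,3,5] = [3,5] − [0,5] + [0,3].
As a 21×14 matrix over Z this has rank 13, with invariant factors (1,1,1,1,1,1,1,1,1,1,1,1,1).

Reading off H_k = ker ∂_k / im ∂_{k+1}:

  H_0: rank C_0 − rank ∂_1 = 7 − 6 = 1, and the invariant factors of ∂_1 are all 1, so H_0 ≅ Z.
  H_1: rank ker ∂_1 − rank ∂_2 = (21 − 6) − 13 = 2, and the invariant factors of ∂_2 are all 1, so H_1 ≅ Z^2.
  H_2: rank ker ∂_2 − rank ∂_3 = (14 − 13) − 0 = 1, and there is no ∂_3, so H_2 ≅ Z.

Hence the Betti numbers are b_0 = 1, b_1 = 2, b_2 = 1.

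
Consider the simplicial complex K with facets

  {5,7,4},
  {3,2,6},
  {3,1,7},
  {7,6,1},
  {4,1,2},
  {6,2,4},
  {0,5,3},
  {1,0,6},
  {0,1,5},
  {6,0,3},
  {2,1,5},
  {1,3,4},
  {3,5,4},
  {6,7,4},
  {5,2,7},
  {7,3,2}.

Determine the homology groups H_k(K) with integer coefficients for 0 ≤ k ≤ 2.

Take the total order 0 < 1 < 2 < 3 < 4 < 5 < 6 < 7 on the vertex set. Then K (dimension 2) consists of the simplices:

  0-simplices (8): [0], [1], [2], [3], [4], [5], [6], [7]
  1-simplices (24): (24 of them)
  2-simplices (16): [0,1,5], [0,1,6], [0,3,5], [0,3,6], [1,2,4], [1,2,5], [1,3,4], [1,3,7], [1,6,7], [2,3,6], [2,3,7], [2,4,6], [2,5,7], [3,4,5], [4,5,7], [4,6,7]

so the chain groups are C_0 ≅ Z^8, C_1 ≅ Z^24, C_2 ≅ Z^16.

∂_1: C_1 → C_0 maps an edge to its endpoints' difference, ∂[p,q] = q − p. For instance
  ∂[5,7] = [7] − [5].
The 8×24 boundary matrix has rank 7 and Smith normal form diag(1,1,1,1,1,1,1).

Boundary ∂_2: C_2 → C_1 acts by ∂[p,q,r] = [q,r] − [p,r] + [p,q]. For instance
  ∂[4,5,7] = [5,7] − [4,7] + [4,5],
  ∂[2,5,7] = [5,7] − [2,7] + [2,5].
This gives a 24×16 integer matrix of rank 15; reducing to Smith normal form yields diagonal entries (1,1,1,1,1,1,1,1,1,1,1,1,1,1,1).

Computing H_k = (kernel of ∂_k) / (image of ∂_{k+1}):

  H_0: rank C_0 − rank ∂_1 = 8 − 7 = 1, and the invariant factors of ∂_1 are all 1, so H_0 = Z.
  H_1: rank ker ∂_1 − rank ∂_2 = (24 − 7) − 15 = 2, and the invariant factors of ∂_2 are all 1, so H_1 = Z^2.
  H_2: rank ker ∂_2 − rank ∂_3 = (16 − 15) − 0 = 1, and there is no ∂_3, so H_2 = Z.

As a check, the Euler characteristic is 8 − 24 + 16 = 0, which agrees with 1 − 2 + 1 = 0.
(K is a triangulation of the torus T^2.)

H_0 = Z,  H_1 = Z^2,  H_2 = Z.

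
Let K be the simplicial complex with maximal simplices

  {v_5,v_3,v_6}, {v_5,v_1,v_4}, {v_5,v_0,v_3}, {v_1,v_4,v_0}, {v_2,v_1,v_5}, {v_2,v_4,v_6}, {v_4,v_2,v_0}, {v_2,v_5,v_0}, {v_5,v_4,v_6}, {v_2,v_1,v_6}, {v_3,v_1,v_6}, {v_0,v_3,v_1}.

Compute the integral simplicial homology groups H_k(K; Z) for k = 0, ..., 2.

Order the vertices as v_0 < v_1 < v_2 < v_3 < v_4 < v_5 < v_6. Listing each simplex with vertices in this order, K has dimension 2 with simplices:

  0-simplices (7): [v_0], [v_1], [v_2], [v_3], [v_4], [v_5], [v_6]
  1-simplices (18): (18 of them)
  2-simplices (12): (12 of them)

Hence C_0 ≅ Z^7, C_1 ≅ Z^18, C_2 ≅ Z^12.

Boundary ∂_1: C_1 → C_0 maps an edge to its endpoints' difference, ∂[p,q] = q − p. For instance
  ∂[v_4,v_5] = [v_5] − [v_4].
As a 7×18 matrix over Z this has rank 6, with invariant factors (1,1,1,1,1,1).

∂_2: C_2 → C_1 maps a triangle to the signed sum of its edges. For instance
  ∂[v_0,v_2,v_5] = [v_2,v_5] − [v_0,v_5] + [v_0,v_2],
  ∂[v_3,v_5,v_6] = [v_5,v_6] − [v_3,v_6] + [v_3,v_5].
The resulting 18×12 matrix has rank 12, and its Smith normal form has invariant factors (1,1,1,1,1,1,1,1,1,1,1,2).

Now H_k = ker ∂_k / im ∂_{k+1}, so:

  H_0: rank C_0 − rank ∂_1 = 7 − 6 = 1, and the invariant factors of ∂_1 are all 1, so H_0 ≅ Z.
  H_1: rank ker ∂_1 − rank ∂_2 = (18 − 6) − 12 = 0, and ∂_2 has invariant factor 2 > 1, so H_1 ≅ Z/2.
  H_2: rank ker ∂_2 − rank ∂_3 = (12 − 12) − 0 = 0, and there is no ∂_3, so H_2 ≅ 0.

H_0 = Z,  H_1 = Z/2,  H_2 = 0.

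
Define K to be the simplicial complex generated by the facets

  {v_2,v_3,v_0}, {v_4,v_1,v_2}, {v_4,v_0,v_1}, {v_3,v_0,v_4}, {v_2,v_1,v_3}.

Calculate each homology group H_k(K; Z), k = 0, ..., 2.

H_0 = Z,  H_1 = Z,  H_2 = 0.

Fix the vertex order v_0 < v_1 < v_2 < v_3 < v_4 and write every simplex with vertices in increasing order. Then dim K = 2 and the simplices of K are:

  0-simplices (5): [v_0], [v_1], [v_2], [v_3], [v_4]
  1-simplices (10): [v_0,v_1], [v_0,v_2], [v_0,v_3], [v_0,v_4], [v_1,v_2], [v_1,v_3], [v_1,v_4], [v_2,v_3], [v_2,v_4], [v_3,v_4]
  2-simplices (5): [v_0,v_1,v_4], [v_0,v_2,v_3], [v_0,v_3,v_4], [v_1,v_2,v_3], [v_1,v_2,v_4]

so the chain groups are C_0 ≅ Z^5, C_1 ≅ Z^10, C_2 ≅ Z^5.

Boundary ∂_1: C_1 → C_0 maps an edge to its endpoints' difference, ∂[p,q] = q − p.
The 5×10 boundary matrix has rank 4 and Smith normal form diag(1,1,1,1).

Boundary ∂_2: C_2 → C_1 maps a triangle to the signed sum of its edges. For instance
  ∂[v_1,v_2,v_3] = [v_2,v_3] − [v_1,v_3] + [v_1,v_2],
  ∂[v_0,v_3,v_4] = [v_3,v_4] − [v_0,v_4] + [v_0,v_3].
As a 10×5 matrix over Z this has rank 5, with invariant factors (1,1,1,1,1).

Now H_k = ker ∂_k / im ∂_{k+1}, so:

  H_0: rank C_0 − rank ∂_1 = 5 − 4 = 1, and the invariant factors of ∂_1 are all 1, so H_0 = Z.
  H_1: rank ker ∂_1 − rank ∂_2 = (10 − 4) − 5 = 1, and the invariant factors of ∂_2 are all 1, so H_1 = Z.
  H_2: rank ker ∂_2 − rank ∂_3 = (5 − 5) − 0 = 0, and there is no ∂_3, so H_2 = 0.

(K is a triangulation of the Möbius band.)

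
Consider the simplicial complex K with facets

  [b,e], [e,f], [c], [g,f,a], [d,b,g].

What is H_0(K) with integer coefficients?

Fix the vertex order a < b < c < d < e < f < g and write every simplex with vertices in increasing order. Then dim K = 2 and the simplices of K are:

  0-simplices (7): a, b, c, d, e, f, g
  1-simplices (8): af, ag, bd, be, bg, dg, ef, fg
  2-simplices (2): afg, bdg

giving chain groups C_0 ≅ Z^7, C_1 ≅ Z^8, C_2 ≅ Z^2.

The boundary map ∂_1: C_1 → C_0 maps an edge to its endpoints' difference, ∂[p,q] = q − p.
This gives a 7×8 integer matrix of rank 5; reducing to Smith normal form yields diagonal entries (1,1,1,1,1).

Boundary ∂_2: C_2 → C_1 sends each 2-simplex [p,q,r] to [q,r] − [p,r] + [p,q]. For instance
  ∂bdg = dg − bg + bd,
  ∂afg = fg − ag + af.
This gives a 8×2 integer matrix of rank 2; reducing to Smith normal form yields diagonal entries (1,1).

Reading off H_k = ker ∂_k / im ∂_{k+1}:

  H_0: rank C_0 − rank ∂_1 = 7 − 5 = 2, and the invariant factors of ∂_1 are all 1, so H_0 = Z^2.

H_0 = Z^2.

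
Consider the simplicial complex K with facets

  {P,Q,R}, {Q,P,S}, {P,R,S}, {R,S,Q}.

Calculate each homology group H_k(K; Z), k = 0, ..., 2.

H_0 = Z,  H_1 = 0,  H_2 = Z.

Take the total order P < Q < R < S on the vertex set. Then K (dimension 2) consists of the simplices:

  0-simplices (4): P, Q, R, S
  1-simplices (6): PQ, PR, PS, QR, QS, RS
  2-simplices (4): PQR, PQS, PRS, QRS

so the chain groups are C_0 ≅ Z^4, C_1 ≅ Z^6, C_2 ≅ Z^4.

Boundary ∂_1: C_1 → C_0 maps an edge to its endpoints' difference, ∂[p,q] = q − p.
The resulting 4×6 matrix has rank 3, and its Smith normal form has invariant factors (1,1,1).

∂_2: C_2 → C_1 acts by ∂[p,q,r] = [q,r] − [p,r] + [p,q]. For instance
  ∂PRS = RS − PS + PR,
  ∂PQR = QR − PR + PQ.
This gives a 6×4 integer matrix of rank 3; reducing to Smith normal form yields diagonal entries (1,1,1).

Reading off H_k = ker ∂_k / im ∂_{k+1}:

  H_0: rank C_0 − rank ∂_1 = 4 − 3 = 1, and the invariant factors of ∂_1 are all 1, so H_0 = Z.
  H_1: rank ker ∂_1 − rank ∂_2 = (6 − 3) − 3 = 0, and the invariant factors of ∂_2 are all 1, so H_1 = 0.
  H_2: rank ker ∂_2 − rank ∂_3 = (4 − 3) − 0 = 1, and there is no ∂_3, so H_2 = Z.

As a check, the Euler characteristic is 4 − 6 + 4 = 2, which agrees with 1 − 0 + 1 = 2.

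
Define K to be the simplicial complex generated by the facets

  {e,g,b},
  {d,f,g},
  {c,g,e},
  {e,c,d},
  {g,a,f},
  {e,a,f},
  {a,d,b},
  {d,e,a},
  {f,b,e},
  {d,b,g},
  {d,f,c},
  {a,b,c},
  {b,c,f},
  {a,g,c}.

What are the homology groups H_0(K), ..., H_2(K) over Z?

K has 7 vertices, 21 edges, 14 triangles.
rank ∂_0 = 0, rank ∂_1 = 6 ⇒ b_0 = 7 − 0 − 6 = 1; all invariant factors of ∂_1 are 1 so no torsion. So H_0 ≅ Z.
rank ∂_1 = 6, rank ∂_2 = 13 ⇒ b_1 = 21 − 6 − 13 = 2; all invariant factors of ∂_2 are 1 so no torsion. So H_1 ≅ Z^2.
rank ∂_2 = 13, rank ∂_3 = 0 ⇒ b_2 = 14 − 13 − 0 = 1. So H_2 ≅ Z.

H_0 ≅ Z,  H_1 ≅ Z^2,  H_2 ≅ Z.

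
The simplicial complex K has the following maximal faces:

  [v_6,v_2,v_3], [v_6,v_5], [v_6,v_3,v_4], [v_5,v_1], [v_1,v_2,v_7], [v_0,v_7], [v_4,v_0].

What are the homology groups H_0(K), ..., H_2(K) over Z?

H_0 = Z,  H_1 = Z^2,  H_2 = 0.

Take the total order v_0 < v_1 < v_2 < v_3 < v_4 < v_5 < v_6 < v_7 on the vertex set. Then K (dimension 2) consists of the simplices:

  0-simplices (8): [v_0], [v_1], [v_2], [v_3], [v_4], [v_5], [v_6], [v_7]
  1-simplices (12): [v_0,v_4], [v_0,v_7], [v_1,v_2], [v_1,v_5], [v_1,v_7], [v_2,v_3], [v_2,v_6], [v_2,v_7], [v_3,v_4], [v_3,v_6], [v_4,v_6], [v_5,v_6]
  2-simplices (3): [v_1,v_2,v_7], [v_2,v_3,v_6], [v_3,v_4,v_6]

Hence C_0 ≅ Z^8, C_1 ≅ Z^12, C_2 ≅ Z^3.

Boundary ∂_1: C_1 → C_0 maps an edge to its endpoints' difference, ∂[p,q] = q − p.
The 8×12 boundary matrix has rank 7 and Smith normal form diag(1,1,1,1,1,1,1).

Boundary ∂_2: C_2 → C_1 acts by ∂[p,q,r] = [q,r] − [p,r] + [p,q]. For instance
  ∂[v_2,v_3,v_6] = [v_3,v_6] − [v_2,v_6] + [v_2,v_3],
  ∂[v_1,v_2,v_7] = [v_2,v_7] − [v_1,v_7] + [v_1,v_2].
The resulting 12×3 matrix has rank 3, and its Smith normal form has invariant factors (1,1,1).

Now H_k = ker ∂_k / im ∂_{k+1}, so:

  H_0: rank C_0 − rank ∂_1 = 8 − 7 = 1, and the invariant factors of ∂_1 are all 1, so H_0 ≅ Z.
  H_1: rank ker ∂_1 − rank ∂_2 = (12 − 7) − 3 = 2, and the invariant factors of ∂_2 are all 1, so H_1 ≅ Z^2.
  H_2: rank ker ∂_2 − rank ∂_3 = (3 − 3) − 0 = 0, and there is no ∂_3, so H_2 ≅ 0.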